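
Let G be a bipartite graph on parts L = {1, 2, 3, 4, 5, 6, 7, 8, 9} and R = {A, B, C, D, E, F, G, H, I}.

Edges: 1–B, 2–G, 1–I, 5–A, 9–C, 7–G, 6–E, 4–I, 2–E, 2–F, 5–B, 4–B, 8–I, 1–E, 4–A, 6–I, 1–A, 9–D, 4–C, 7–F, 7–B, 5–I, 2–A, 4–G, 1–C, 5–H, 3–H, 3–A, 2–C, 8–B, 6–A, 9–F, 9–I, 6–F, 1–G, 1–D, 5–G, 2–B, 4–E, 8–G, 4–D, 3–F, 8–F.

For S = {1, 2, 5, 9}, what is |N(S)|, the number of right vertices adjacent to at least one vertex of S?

9

The union of neighbours of {1, 2, 5, 9} is {A, B, C, D, E, F, G, H, I}, which has 9 elements.
Since |N(S)| = 9 ≥ |S| = 4, Hall's condition holds for this subset.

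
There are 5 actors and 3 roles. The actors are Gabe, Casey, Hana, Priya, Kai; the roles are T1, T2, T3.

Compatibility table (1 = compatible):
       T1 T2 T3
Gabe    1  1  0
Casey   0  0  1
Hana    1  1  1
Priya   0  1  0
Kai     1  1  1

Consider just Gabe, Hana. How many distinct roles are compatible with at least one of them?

3

The union of neighbours of {Gabe, Hana} is {T1, T2, T3}, which has 3 elements.
Since |N(S)| = 3 ≥ |S| = 2, Hall's condition holds for this subset.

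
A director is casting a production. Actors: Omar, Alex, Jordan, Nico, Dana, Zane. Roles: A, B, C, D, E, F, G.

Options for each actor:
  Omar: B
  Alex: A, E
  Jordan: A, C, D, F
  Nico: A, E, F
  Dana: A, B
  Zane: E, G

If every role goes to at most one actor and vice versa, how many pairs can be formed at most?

6

A valid assignment of size 6: Omar→B, Alex→E, Jordan→C, Nico→F, Dana→A, Zane→G.
All 6 actors are matched, so no larger matching exists.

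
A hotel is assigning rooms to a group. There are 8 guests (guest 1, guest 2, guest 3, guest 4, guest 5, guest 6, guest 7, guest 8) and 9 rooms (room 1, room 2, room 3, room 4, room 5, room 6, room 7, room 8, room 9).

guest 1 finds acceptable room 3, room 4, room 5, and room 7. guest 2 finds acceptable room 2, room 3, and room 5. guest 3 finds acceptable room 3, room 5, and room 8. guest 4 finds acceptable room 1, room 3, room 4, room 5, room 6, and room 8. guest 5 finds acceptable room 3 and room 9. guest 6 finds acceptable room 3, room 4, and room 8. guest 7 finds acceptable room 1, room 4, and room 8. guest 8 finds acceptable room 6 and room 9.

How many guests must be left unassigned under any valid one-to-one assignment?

A valid assignment of size 8: guest 1-room 7, guest 2-room 2, guest 3-room 8, guest 4-room 5, guest 5-room 3, guest 6-room 4, guest 7-room 1, guest 8-room 9.
All 8 guests are matched, so no larger matching exists.
That matches 8 of the 8, leaving 0 unmatched; no matching can do better.

0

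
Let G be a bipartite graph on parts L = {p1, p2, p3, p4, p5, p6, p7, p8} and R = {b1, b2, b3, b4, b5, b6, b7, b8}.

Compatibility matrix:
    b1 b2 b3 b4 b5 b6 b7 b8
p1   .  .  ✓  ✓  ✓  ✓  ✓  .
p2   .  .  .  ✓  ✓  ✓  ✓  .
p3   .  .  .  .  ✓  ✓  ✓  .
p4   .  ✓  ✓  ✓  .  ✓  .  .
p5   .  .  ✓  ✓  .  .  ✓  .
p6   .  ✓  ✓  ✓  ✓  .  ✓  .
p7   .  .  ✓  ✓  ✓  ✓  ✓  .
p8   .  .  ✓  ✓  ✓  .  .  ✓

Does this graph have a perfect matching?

The set {p1, p2, p3, p4, p5, p6, p7} has only 6 neighbours ({b2, b3, b4, b5, b6, b7}), so by Hall's theorem at most 7 of the 8 left vertices can be matched.
Hence no matching covers every left vertex.

No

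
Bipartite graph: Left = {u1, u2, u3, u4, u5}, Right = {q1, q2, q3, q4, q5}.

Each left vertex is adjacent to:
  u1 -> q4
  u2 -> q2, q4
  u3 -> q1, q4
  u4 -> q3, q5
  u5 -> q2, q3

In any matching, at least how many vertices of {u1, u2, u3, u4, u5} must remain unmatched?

One maximum matching: u1–q4, u2–q2, u3–q1, u4–q5, u5–q3.
All 5 left vertices are matched, so no larger matching exists.
That matches 5 of the 5, leaving 0 unmatched; no matching can do better.

0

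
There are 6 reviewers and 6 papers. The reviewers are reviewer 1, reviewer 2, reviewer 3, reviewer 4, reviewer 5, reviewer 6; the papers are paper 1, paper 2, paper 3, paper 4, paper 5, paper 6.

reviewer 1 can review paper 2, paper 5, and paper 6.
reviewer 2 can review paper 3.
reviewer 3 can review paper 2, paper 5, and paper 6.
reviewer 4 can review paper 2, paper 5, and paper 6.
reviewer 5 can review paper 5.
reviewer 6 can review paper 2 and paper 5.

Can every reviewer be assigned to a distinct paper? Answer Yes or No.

The set {reviewer 1, reviewer 3, reviewer 4, reviewer 5, reviewer 6} has only 3 neighbours ({paper 2, paper 5, paper 6}), so by Hall's theorem at most 4 of the 6 reviewers can be matched.
Hence no matching covers every reviewer.

No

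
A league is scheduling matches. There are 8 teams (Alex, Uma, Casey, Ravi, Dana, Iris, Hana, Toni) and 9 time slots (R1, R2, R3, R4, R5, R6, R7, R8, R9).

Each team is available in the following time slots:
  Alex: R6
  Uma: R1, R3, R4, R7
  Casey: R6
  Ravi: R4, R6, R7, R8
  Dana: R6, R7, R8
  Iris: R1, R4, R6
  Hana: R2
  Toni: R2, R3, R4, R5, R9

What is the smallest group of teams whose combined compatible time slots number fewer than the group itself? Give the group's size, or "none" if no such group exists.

Take S = {Alex, Casey}. Its neighbourhood is {R6}, so |N(S)| = 1 < |S| = 2.
No single vertex violates Hall's condition since each has at least one neighbour, so 2 is the minimum.

2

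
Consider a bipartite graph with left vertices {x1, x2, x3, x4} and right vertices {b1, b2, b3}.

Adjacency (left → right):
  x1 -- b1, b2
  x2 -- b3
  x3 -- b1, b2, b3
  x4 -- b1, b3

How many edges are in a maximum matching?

3

A valid assignment of size 3: x1-b1, x2-b3, x3-b2.
The set {x1, x2, x3, x4} has only 3 neighbours ({b1, b2, b3}), so by Hall's theorem at most 3 of the 4 left vertices can be matched.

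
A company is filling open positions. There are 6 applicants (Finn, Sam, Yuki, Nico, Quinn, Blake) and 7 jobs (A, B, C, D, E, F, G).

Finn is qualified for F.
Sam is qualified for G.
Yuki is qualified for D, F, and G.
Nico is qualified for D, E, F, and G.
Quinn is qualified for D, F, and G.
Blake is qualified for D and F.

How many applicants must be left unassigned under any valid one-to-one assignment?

2

One maximum matching: Finn→F, Sam→G, Yuki→D, Nico→E.
The set {Finn, Sam, Yuki, Quinn, Blake} has only 3 neighbours ({D, F, G}), so by Hall's theorem at most 4 of the 6 applicants can be matched.
That matches 4 of the 6, leaving 2 unmatched; no matching can do better.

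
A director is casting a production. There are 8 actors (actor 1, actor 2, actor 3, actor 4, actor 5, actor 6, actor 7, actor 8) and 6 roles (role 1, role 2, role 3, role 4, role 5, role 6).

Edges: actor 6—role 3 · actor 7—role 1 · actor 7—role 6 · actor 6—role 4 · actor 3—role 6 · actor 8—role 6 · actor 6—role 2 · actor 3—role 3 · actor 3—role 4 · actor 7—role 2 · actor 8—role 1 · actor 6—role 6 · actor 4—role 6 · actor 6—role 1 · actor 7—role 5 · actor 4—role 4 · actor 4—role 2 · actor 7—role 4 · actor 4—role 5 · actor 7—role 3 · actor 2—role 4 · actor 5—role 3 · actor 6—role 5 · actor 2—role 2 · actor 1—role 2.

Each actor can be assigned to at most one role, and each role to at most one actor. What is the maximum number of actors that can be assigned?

A valid assignment of size 6: actor 1-role 2, actor 2-role 4, actor 3-role 6, actor 4-role 5, actor 5-role 3, actor 6-role 1.
The set {actor 1, actor 2, actor 3, actor 4, actor 5, actor 6, actor 7, actor 8} has only 6 neighbours ({role 1, role 2, role 3, role 4, role 5, role 6}), so by Hall's theorem at most 6 of the 8 actors can be matched.

6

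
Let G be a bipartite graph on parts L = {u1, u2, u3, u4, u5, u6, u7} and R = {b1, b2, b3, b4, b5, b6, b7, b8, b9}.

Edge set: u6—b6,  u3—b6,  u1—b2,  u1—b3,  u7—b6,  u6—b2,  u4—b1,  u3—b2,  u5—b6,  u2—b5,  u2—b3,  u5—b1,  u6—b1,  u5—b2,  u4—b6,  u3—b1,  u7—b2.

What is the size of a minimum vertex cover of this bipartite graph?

A maximum matching has 5 edges (e.g. u1–b3, u2–b5, u3–b2, u4–b1, u5–b6).
By König's theorem the minimum vertex cover has the same size. One such cover is {u1, u2, b1, b2, b6}.

5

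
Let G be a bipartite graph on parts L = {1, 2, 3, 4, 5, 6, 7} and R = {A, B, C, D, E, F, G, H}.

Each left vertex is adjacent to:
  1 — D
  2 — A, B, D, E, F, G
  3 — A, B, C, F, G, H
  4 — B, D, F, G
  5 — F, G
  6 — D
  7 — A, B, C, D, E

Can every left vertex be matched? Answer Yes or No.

No

The set {1, 6} has only 1 neighbour ({D}), so by Hall's theorem at most 6 of the 7 left vertices can be matched.
Hence no matching covers every left vertex.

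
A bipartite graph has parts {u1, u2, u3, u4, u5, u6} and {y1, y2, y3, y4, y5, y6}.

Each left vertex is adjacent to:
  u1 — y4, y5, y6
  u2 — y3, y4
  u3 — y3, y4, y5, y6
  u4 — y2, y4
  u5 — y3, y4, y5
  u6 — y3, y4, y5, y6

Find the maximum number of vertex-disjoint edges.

5

For example, pair u1→y6, u2→y4, u3→y5, u4→y2, u5→y3.
The set {u1, u2, u3, u5, u6} has only 4 neighbours ({y3, y4, y5, y6}), so by Hall's theorem at most 5 of the 6 left vertices can be matched.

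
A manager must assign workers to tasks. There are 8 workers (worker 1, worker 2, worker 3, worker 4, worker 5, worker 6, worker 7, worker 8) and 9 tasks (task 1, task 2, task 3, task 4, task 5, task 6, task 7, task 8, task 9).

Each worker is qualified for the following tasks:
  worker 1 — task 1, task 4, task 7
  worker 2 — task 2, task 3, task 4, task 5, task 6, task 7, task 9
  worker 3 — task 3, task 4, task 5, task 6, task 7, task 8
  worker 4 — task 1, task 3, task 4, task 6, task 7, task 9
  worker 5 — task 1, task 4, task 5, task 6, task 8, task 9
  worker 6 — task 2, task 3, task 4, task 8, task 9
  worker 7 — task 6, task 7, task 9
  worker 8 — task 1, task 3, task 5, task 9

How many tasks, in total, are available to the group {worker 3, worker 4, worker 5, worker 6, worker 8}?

9

The union of neighbours of {worker 3, worker 4, worker 5, worker 6, worker 8} is {task 1, task 2, task 3, task 4, task 5, task 6, task 7, task 8, task 9}, which has 9 elements.
Since |N(S)| = 9 ≥ |S| = 5, Hall's condition holds for this subset.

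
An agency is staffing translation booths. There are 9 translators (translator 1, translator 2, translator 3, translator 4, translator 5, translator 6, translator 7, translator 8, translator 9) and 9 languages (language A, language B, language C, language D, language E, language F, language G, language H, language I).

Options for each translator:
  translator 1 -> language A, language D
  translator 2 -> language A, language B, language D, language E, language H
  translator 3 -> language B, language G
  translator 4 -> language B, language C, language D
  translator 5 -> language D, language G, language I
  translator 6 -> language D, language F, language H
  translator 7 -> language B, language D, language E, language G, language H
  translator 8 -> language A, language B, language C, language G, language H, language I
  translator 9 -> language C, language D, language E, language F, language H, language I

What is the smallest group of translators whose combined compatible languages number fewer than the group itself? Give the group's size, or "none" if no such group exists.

none

A matching saturating every translator exists, for instance translator 1→language A, translator 2→language E, translator 3→language G, translator 4→language C, translator 5→language I, translator 6→language H, translator 7→language D, translator 8→language B, translator 9→language F.
By Hall's marriage theorem, this means |N(S)| ≥ |S| for every subset S, so no violating subset exists.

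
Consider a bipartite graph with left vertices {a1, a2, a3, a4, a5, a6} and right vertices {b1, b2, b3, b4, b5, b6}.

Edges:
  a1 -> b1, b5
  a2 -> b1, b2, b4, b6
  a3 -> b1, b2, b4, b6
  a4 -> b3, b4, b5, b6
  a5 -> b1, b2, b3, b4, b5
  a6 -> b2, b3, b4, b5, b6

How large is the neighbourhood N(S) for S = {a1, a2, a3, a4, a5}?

The union of neighbours of {a1, a2, a3, a4, a5} is {b1, b2, b3, b4, b5, b6}, which has 6 elements.
Since |N(S)| = 6 ≥ |S| = 5, Hall's condition holds for this subset.

6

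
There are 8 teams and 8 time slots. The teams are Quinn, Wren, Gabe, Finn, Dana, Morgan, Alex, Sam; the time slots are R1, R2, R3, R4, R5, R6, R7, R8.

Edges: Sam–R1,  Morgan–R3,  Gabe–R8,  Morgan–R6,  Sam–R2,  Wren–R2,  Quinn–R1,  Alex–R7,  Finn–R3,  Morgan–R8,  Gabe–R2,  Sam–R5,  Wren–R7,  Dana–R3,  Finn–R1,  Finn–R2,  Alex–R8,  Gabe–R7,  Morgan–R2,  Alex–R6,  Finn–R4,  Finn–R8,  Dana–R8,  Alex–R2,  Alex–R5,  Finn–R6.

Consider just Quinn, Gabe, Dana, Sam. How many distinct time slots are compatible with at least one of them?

6

The union of neighbours of {Quinn, Gabe, Dana, Sam} is {R1, R2, R3, R5, R7, R8}, which has 6 elements.
Since |N(S)| = 6 ≥ |S| = 4, Hall's condition holds for this subset.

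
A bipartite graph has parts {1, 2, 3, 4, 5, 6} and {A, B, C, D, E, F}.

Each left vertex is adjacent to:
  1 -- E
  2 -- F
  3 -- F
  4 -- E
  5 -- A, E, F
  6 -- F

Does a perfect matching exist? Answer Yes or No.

The set {1, 2, 3, 4, 6} has only 2 neighbours ({E, F}), so by Hall's theorem at most 3 of the 6 left vertices can be matched.
Hence no matching covers every left vertex.

No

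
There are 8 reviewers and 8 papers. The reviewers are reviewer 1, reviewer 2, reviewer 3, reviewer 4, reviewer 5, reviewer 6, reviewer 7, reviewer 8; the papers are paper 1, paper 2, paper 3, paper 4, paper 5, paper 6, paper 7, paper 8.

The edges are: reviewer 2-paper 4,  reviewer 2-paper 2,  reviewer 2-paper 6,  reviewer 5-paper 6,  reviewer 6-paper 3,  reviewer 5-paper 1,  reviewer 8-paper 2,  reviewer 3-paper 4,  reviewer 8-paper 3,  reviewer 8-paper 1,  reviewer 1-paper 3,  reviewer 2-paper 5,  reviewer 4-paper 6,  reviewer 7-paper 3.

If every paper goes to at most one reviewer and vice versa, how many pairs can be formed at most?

6

For example, pair reviewer 1–paper 3, reviewer 2–paper 5, reviewer 3–paper 4, reviewer 4–paper 6, reviewer 5–paper 1, reviewer 8–paper 2.
The set {reviewer 1, reviewer 6, reviewer 7} has only 1 neighbour ({paper 3}), so by Hall's theorem at most 6 of the 8 reviewers can be matched.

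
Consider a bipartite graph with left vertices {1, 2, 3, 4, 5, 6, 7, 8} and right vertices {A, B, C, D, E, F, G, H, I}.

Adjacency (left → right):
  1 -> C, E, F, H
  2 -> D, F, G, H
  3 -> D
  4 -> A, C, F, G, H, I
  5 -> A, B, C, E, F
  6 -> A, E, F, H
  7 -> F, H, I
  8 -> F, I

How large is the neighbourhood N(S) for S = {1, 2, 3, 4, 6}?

8

The union of neighbours of {1, 2, 3, 4, 6} is {A, C, D, E, F, G, H, I}, which has 8 elements.
Since |N(S)| = 8 ≥ |S| = 5, Hall's condition holds for this subset.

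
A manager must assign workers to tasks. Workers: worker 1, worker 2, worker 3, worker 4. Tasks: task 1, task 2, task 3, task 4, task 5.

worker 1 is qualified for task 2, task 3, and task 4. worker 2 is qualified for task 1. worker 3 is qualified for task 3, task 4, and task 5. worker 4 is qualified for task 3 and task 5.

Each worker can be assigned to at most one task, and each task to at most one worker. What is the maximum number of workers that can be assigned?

For example, pair worker 1-task 2, worker 2-task 1, worker 3-task 4, worker 4-task 5.
All 4 workers are matched, so no larger matching exists.

4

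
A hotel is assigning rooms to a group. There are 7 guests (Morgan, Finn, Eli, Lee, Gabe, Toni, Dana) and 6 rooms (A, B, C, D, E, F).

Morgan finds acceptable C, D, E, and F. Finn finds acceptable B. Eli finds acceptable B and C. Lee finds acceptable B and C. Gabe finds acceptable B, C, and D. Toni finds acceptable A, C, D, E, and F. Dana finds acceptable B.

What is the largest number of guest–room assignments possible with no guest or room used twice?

One maximum matching: Morgan–E, Finn–B, Eli–C, Gabe–D, Toni–A.
The set {Finn, Eli, Lee, Dana} has only 2 neighbours ({B, C}), so by Hall's theorem at most 5 of the 7 guests can be matched.

5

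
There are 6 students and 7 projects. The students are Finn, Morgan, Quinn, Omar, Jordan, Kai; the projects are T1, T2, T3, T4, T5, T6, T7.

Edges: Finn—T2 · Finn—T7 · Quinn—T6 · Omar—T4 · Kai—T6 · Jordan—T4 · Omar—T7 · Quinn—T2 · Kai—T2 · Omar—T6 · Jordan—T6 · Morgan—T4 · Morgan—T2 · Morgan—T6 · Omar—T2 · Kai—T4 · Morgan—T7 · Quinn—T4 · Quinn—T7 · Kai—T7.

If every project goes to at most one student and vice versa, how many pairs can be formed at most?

For example, pair Finn-T2, Morgan-T4, Quinn-T6, Omar-T7.
The set {Finn, Morgan, Quinn, Omar, Jordan, Kai} has only 4 neighbours ({T2, T4, T6, T7}), so by Hall's theorem at most 4 of the 6 students can be matched.

4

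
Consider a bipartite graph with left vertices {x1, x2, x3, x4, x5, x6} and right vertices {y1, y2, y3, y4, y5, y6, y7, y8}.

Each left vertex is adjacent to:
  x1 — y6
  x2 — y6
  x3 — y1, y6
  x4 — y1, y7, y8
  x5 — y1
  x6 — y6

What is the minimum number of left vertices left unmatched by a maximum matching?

One maximum matching: x1–y6, x3–y1, x4–y7.
The set {x1, x2, x3, x5, x6} has only 2 neighbours ({y1, y6}), so by Hall's theorem at most 3 of the 6 left vertices can be matched.
That matches 3 of the 6, leaving 3 unmatched; no matching can do better.

3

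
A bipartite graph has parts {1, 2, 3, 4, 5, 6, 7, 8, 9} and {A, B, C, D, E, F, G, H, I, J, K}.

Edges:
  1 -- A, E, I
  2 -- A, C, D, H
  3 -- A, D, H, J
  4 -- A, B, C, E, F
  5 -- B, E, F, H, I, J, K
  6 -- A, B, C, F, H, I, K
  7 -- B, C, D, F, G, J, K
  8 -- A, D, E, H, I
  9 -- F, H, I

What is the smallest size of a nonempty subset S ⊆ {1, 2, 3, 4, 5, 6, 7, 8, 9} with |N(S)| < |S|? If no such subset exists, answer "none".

A matching saturating every left vertex exists, for instance 1→I, 2→C, 3→D, 4→E, 5→J, 6→K, 7→G, 8→A, 9→F.
By Hall's marriage theorem, this means |N(S)| ≥ |S| for every subset S, so no violating subset exists.

none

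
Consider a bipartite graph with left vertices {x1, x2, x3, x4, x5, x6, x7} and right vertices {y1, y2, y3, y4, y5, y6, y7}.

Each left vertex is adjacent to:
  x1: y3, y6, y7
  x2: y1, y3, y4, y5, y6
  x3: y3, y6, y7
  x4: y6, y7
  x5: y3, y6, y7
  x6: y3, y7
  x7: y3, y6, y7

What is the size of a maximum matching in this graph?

4

One maximum matching: x1–y6, x2–y1, x3–y3, x4–y7.
The set {x1, x3, x4, x5, x6, x7} has only 3 neighbours ({y3, y6, y7}), so by Hall's theorem at most 4 of the 7 left vertices can be matched.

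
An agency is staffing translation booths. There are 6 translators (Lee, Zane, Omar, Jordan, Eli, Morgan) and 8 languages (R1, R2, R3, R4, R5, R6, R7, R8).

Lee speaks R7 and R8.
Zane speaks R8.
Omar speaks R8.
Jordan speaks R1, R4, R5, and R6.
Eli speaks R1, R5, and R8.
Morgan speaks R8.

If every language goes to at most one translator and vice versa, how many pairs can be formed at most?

One maximum matching: Lee–R7, Zane–R8, Jordan–R4, Eli–R5.
The set {Zane, Omar, Morgan} has only 1 neighbour ({R8}), so by Hall's theorem at most 4 of the 6 translators can be matched.

4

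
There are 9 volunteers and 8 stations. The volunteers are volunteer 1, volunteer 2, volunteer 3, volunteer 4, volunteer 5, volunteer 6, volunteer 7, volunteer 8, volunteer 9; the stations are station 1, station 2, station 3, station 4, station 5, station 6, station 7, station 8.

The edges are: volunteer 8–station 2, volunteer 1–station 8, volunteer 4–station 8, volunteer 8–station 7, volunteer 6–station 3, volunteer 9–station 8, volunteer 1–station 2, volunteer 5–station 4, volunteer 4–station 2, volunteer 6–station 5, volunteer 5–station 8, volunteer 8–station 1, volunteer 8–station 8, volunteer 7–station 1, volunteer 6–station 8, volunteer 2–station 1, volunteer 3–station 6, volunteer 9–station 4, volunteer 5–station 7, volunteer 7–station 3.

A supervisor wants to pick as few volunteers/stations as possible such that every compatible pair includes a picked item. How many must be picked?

8

The 8 edges volunteer 1–station 8, volunteer 2–station 1, volunteer 3–station 6, volunteer 4–station 2, volunteer 5–station 4, volunteer 6–station 5, volunteer 7–station 3, volunteer 8–station 7 form a matching, so any vertex cover needs at least 8 vertices (one per matched edge).
Conversely {volunteer 3, volunteer 6, volunteer 7, station 1, station 2, station 4, station 7, station 8} meets every edge and has exactly 8 vertices, so 8 is optimal.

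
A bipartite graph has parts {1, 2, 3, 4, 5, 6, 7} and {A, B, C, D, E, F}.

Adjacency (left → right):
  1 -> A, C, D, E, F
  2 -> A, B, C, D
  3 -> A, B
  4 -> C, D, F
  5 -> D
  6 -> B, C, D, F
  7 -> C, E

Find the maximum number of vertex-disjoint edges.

For example, pair 1→E, 2→C, 3→A, 4→F, 5→D, 6→B.
The set {1, 2, 3, 4, 5, 6, 7} has only 6 neighbours ({A, B, C, D, E, F}), so by Hall's theorem at most 6 of the 7 left vertices can be matched.

6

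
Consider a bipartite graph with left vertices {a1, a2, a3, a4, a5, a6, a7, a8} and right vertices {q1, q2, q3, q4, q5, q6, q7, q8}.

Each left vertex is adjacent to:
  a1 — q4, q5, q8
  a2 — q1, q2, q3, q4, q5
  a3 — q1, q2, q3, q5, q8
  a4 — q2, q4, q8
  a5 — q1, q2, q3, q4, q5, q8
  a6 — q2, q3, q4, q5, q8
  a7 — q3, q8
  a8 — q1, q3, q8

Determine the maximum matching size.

6

A valid assignment of size 6: a1–q5, a2–q3, a3–q8, a4–q2, a5–q1, a6–q4.
The set {a1, a2, a3, a4, a5, a6, a7, a8} has only 6 neighbours ({q1, q2, q3, q4, q5, q8}), so by Hall's theorem at most 6 of the 8 left vertices can be matched.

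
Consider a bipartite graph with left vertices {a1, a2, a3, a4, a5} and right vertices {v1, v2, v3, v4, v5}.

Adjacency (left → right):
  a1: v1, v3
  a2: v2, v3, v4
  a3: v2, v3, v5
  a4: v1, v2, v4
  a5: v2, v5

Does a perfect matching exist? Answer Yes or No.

Yes

A valid assignment of size 5: a1→v3, a2→v4, a3→v5, a4→v1, a5→v2.
Every left vertex is matched, so this is a perfect matching.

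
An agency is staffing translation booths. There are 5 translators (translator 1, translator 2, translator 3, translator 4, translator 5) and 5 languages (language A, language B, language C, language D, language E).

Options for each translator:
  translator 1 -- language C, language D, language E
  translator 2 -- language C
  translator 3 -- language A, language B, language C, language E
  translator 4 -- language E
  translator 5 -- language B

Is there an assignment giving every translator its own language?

Yes

A valid assignment of size 5: translator 1–language D, translator 2–language C, translator 3–language A, translator 4–language E, translator 5–language B.
All 5 translators are covered.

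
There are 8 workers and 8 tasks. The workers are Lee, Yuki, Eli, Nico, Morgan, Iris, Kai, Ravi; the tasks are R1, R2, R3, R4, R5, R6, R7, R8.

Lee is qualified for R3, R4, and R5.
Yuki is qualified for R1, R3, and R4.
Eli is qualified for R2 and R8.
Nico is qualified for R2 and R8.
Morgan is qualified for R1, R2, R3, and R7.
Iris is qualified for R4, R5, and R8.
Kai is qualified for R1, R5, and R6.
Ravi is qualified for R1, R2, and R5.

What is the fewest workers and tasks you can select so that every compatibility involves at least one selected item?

8

{Lee, Yuki, Eli, Nico, Morgan, Iris, Kai, Ravi} is a vertex cover of size 8: every edge has an endpoint in this set.
No smaller cover exists because Lee–R3, Yuki–R1, Eli–R2, Nico–R8, Morgan–R7, Iris–R4, Kai–R6, Ravi–R5 is a matching of size 8, and a cover must include an endpoint of each of these disjoint edges (König's theorem).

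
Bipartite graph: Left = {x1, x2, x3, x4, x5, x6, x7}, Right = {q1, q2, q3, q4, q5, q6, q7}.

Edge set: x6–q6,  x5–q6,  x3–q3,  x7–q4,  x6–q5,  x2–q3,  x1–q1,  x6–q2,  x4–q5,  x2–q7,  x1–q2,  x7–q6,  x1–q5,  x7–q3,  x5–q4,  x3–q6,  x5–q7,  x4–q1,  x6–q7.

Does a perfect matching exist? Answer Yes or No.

Yes

A valid assignment of size 7: x1-q5, x2-q7, x3-q3, x4-q1, x5-q4, x6-q2, x7-q6.
All 7 left vertices are covered.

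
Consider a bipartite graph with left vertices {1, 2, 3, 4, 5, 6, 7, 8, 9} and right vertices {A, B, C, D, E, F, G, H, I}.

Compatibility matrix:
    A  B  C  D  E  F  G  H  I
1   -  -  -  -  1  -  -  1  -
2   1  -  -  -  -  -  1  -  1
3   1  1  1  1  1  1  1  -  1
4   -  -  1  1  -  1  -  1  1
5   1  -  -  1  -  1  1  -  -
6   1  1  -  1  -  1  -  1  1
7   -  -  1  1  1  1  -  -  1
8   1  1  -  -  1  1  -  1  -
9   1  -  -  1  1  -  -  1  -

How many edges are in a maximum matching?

9

One maximum matching: 1-H, 2-I, 3-G, 4-C, 5-F, 6-A, 7-D, 8-B, 9-E.
This saturates every left vertex, so 9 is the maximum.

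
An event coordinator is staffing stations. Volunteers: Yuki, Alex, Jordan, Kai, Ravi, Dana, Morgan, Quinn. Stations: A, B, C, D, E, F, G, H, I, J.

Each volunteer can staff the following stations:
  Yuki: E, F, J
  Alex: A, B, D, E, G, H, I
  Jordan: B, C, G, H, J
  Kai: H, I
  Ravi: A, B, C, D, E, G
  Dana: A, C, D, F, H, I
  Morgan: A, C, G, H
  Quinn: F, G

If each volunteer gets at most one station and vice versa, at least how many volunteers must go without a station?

0

A valid assignment of size 8: Yuki→J, Alex→G, Jordan→H, Kai→I, Ravi→E, Dana→A, Morgan→C, Quinn→F.
This saturates every volunteer, so 8 is the maximum.
That matches 8 of the 8, leaving 0 unmatched; no matching can do better.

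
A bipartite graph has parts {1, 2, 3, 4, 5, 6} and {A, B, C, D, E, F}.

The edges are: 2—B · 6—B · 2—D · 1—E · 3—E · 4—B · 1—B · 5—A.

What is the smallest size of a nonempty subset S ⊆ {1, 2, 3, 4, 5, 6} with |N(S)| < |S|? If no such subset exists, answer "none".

2

Take S = {4, 6}. Its neighbourhood is {B}, so |N(S)| = 1 < |S| = 2.
No single vertex violates Hall's condition since each has at least one neighbour, so 2 is the minimum.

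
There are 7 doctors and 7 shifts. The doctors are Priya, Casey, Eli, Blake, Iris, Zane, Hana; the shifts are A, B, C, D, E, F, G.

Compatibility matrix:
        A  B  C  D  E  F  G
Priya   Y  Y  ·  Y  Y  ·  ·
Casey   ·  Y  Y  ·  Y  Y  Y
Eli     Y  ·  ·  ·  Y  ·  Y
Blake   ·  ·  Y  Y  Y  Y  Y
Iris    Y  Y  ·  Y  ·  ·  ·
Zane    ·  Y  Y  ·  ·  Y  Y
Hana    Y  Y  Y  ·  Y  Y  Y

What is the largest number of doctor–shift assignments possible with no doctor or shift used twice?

7

One maximum matching: Priya→B, Casey→E, Eli→A, Blake→C, Iris→D, Zane→F, Hana→G.
All 7 doctors are matched, so no larger matching exists.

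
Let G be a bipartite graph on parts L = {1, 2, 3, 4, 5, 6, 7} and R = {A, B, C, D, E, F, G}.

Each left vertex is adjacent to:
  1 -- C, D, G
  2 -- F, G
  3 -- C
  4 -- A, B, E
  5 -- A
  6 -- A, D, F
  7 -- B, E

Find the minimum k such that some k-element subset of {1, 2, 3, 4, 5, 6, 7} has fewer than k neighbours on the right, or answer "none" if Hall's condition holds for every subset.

none

A matching saturating every left vertex exists, for instance 1→D, 2→G, 3→C, 4→E, 5→A, 6→F, 7→B.
By Hall's marriage theorem, this means |N(S)| ≥ |S| for every subset S, so no violating subset exists.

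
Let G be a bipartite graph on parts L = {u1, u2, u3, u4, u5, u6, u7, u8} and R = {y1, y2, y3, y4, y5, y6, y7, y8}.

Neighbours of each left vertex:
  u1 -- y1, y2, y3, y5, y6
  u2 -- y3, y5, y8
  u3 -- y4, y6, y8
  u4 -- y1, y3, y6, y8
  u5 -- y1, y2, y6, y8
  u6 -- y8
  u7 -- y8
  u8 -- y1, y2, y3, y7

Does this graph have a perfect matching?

No

The set {u6, u7} has only 1 neighbour ({y8}), so by Hall's theorem at most 7 of the 8 left vertices can be matched.
Hence no matching covers every left vertex.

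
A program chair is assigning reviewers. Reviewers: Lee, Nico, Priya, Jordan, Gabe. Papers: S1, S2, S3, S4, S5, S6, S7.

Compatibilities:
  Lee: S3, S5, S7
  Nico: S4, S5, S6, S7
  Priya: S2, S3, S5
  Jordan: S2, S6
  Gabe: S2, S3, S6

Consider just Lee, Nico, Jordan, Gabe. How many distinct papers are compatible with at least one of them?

6

The union of neighbours of {Lee, Nico, Jordan, Gabe} is {S2, S3, S4, S5, S6, S7}, which has 6 elements.
Since |N(S)| = 6 ≥ |S| = 4, Hall's condition holds for this subset.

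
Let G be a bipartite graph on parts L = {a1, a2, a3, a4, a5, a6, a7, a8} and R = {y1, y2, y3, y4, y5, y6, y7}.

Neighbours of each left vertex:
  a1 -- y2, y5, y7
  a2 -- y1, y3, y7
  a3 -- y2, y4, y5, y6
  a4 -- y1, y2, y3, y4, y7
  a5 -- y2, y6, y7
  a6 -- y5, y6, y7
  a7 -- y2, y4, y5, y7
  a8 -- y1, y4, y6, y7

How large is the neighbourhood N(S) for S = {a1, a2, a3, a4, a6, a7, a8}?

The union of neighbours of {a1, a2, a3, a4, a6, a7, a8} is {y1, y2, y3, y4, y5, y6, y7}, which has 7 elements.
Since |N(S)| = 7 ≥ |S| = 7, Hall's condition holds for this subset.

7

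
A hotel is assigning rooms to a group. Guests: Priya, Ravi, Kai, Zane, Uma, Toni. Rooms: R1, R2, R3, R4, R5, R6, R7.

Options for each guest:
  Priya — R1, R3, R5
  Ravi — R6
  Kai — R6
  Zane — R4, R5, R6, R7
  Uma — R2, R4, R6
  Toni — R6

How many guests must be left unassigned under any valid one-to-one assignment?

2

A valid assignment of size 4: Priya→R5, Ravi→R6, Zane→R7, Uma→R4.
The set {Ravi, Kai, Toni} has only 1 neighbour ({R6}), so by Hall's theorem at most 4 of the 6 guests can be matched.
That matches 4 of the 6, leaving 2 unmatched; no matching can do better.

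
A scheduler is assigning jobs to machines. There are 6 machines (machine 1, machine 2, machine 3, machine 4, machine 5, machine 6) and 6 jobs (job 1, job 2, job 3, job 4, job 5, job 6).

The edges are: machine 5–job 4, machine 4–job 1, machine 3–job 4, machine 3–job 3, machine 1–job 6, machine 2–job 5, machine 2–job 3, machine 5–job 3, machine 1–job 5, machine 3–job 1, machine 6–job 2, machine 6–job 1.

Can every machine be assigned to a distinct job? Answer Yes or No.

Yes

One maximum matching: machine 1-job 6, machine 2-job 5, machine 3-job 4, machine 4-job 1, machine 5-job 3, machine 6-job 2.
All 6 machines are covered.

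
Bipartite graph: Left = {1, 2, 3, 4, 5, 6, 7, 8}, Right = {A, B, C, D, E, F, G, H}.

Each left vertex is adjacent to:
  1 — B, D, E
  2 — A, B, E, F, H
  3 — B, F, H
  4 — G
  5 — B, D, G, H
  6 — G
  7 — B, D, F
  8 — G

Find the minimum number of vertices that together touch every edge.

{1, 2, 3, 5, 7, G} is a vertex cover of size 6: every edge has an endpoint in this set.
No smaller cover exists because 1–E, 2–A, 3–F, 4–G, 5–D, 7–B is a matching of size 6, and a cover must include an endpoint of each of these disjoint edges (König's theorem).

6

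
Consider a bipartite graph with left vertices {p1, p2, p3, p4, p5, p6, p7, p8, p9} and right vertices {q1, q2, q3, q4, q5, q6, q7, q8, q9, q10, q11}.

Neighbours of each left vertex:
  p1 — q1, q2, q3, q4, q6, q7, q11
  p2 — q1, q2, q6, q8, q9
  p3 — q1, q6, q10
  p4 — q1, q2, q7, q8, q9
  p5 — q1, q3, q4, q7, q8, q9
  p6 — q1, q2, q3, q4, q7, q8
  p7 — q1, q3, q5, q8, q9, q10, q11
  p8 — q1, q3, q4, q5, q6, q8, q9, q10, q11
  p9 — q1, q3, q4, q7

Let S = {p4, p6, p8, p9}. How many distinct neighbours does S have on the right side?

The union of neighbours of {p4, p6, p8, p9} is {q1, q2, q3, q4, q5, q6, q7, q8, q9, q10, q11}, which has 11 elements.
Since |N(S)| = 11 ≥ |S| = 4, Hall's condition holds for this subset.

11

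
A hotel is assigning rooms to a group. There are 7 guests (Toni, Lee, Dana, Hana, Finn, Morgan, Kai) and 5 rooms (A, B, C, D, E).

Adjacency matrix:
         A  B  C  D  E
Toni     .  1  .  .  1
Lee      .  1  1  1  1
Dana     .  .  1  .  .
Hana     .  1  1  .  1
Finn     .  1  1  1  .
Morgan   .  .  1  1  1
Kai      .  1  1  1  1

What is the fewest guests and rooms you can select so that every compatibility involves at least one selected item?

A maximum matching has 4 edges (e.g. Toni–E, Lee–D, Dana–C, Hana–B).
By König's theorem the minimum vertex cover has the same size. One such cover is {B, C, D, E}.

4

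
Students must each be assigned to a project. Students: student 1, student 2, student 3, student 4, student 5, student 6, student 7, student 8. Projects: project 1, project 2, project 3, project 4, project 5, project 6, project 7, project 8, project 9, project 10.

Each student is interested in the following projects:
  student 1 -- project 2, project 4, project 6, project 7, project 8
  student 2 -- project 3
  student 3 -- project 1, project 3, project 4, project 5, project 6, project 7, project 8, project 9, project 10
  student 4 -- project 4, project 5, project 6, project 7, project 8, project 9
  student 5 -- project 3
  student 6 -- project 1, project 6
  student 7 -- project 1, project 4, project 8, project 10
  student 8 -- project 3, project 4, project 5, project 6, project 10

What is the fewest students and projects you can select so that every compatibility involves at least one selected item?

A maximum matching has 7 edges (e.g. student 1–project 2, student 2–project 3, student 3–project 7, student 4–project 9, student 6–project 1, student 7–project 4, student 8–project 10).
By König's theorem the minimum vertex cover has the same size. One such cover is {student 1, student 3, student 4, student 6, student 7, student 8, project 3}.

7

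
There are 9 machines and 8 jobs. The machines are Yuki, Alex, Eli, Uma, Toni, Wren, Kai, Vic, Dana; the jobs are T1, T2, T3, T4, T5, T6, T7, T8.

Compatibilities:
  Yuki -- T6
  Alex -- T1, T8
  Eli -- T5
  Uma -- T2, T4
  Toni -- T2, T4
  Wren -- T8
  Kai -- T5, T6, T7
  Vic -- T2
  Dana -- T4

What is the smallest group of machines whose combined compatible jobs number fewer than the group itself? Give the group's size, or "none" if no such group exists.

3

Take S = {Uma, Toni, Vic}. Its neighbourhood is {T2, T4}, so |N(S)| = 2 < |S| = 3.
Every subset of size less than 3 has at least as many neighbours as members, so 3 is the minimum.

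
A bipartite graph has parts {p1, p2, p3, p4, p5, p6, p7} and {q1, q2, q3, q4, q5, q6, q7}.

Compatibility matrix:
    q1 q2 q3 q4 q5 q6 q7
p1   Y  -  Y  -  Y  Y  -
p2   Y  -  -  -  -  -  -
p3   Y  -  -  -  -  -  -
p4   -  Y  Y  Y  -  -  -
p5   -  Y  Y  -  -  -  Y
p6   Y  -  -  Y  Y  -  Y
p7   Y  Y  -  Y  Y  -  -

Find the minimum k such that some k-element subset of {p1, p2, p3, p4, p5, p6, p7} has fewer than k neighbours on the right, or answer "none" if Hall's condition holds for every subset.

Take S = {p2, p3}. Its neighbourhood is {q1}, so |N(S)| = 1 < |S| = 2.
No single vertex violates Hall's condition since each has at least one neighbour, so 2 is the minimum.

2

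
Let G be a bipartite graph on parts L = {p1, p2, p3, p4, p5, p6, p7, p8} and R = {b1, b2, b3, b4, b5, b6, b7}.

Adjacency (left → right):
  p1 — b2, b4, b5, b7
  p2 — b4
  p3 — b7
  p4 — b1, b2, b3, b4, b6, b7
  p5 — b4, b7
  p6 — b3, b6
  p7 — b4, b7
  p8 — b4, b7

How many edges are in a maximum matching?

A valid assignment of size 5: p1-b5, p2-b4, p3-b7, p4-b1, p6-b3.
The set {p2, p3, p5, p7, p8} has only 2 neighbours ({b4, b7}), so by Hall's theorem at most 5 of the 8 left vertices can be matched.

5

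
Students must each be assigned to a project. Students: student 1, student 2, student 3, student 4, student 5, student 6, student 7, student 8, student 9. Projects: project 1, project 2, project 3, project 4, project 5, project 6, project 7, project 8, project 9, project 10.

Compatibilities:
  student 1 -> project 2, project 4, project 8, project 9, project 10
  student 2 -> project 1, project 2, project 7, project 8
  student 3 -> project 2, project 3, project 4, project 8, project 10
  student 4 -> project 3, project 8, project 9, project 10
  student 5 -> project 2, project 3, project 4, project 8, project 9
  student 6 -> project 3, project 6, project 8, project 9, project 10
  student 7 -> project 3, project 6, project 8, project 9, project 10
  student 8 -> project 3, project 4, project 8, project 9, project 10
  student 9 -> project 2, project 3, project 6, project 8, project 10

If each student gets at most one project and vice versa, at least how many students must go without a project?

1

A valid assignment of size 8: student 1–project 4, student 2–project 1, student 3–project 10, student 4–project 8, student 5–project 2, student 6–project 6, student 7–project 3, student 8–project 9.
The set {student 1, student 3, student 4, student 5, student 6, student 7, student 8, student 9} has only 7 neighbours ({project 10, project 2, project 3, project 4, project 6, project 8, project 9}), so by Hall's theorem at most 8 of the 9 students can be matched.
That matches 8 of the 9, leaving 1 unmatched; no matching can do better.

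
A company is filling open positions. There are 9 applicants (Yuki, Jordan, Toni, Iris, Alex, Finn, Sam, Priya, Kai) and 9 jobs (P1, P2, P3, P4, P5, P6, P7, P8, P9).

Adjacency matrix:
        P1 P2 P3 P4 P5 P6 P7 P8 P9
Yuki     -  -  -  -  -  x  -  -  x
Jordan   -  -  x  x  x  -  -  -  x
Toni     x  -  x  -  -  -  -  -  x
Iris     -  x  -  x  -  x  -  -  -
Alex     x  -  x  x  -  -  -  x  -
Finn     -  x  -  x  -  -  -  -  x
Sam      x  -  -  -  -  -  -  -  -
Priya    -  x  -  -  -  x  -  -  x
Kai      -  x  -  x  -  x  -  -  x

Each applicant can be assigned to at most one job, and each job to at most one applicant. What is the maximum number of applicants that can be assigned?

8

A valid assignment of size 8: Yuki-P6, Jordan-P5, Toni-P3, Iris-P2, Alex-P8, Finn-P4, Sam-P1, Priya-P9.
The set {Yuki, Iris, Finn, Priya, Kai} has only 4 neighbours ({P2, P4, P6, P9}), so by Hall's theorem at most 8 of the 9 applicants can be matched.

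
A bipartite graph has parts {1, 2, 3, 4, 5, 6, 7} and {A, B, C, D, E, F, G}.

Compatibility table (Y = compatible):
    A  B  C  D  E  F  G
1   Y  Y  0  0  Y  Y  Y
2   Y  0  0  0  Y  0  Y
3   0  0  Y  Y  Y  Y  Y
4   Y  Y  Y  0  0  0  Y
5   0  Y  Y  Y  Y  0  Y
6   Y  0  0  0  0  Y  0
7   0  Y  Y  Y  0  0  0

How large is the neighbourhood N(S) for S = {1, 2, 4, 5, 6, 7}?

The union of neighbours of {1, 2, 4, 5, 6, 7} is {A, B, C, D, E, F, G}, which has 7 elements.
Since |N(S)| = 7 ≥ |S| = 6, Hall's condition holds for this subset.

7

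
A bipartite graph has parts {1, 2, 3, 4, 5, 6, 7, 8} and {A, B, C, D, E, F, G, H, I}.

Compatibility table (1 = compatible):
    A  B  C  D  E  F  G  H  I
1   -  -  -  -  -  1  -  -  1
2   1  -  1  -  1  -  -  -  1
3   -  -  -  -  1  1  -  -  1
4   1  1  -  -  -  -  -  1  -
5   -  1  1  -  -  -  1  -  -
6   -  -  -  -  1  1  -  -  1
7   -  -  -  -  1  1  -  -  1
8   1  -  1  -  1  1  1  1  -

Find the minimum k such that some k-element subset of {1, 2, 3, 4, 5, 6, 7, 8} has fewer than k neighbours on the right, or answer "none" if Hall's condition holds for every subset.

4

Take S = {1, 3, 6, 7}. Its neighbourhood is {E, F, I}, so |N(S)| = 3 < |S| = 4.
Every subset of size less than 4 has at least as many neighbours as members, so 4 is the minimum.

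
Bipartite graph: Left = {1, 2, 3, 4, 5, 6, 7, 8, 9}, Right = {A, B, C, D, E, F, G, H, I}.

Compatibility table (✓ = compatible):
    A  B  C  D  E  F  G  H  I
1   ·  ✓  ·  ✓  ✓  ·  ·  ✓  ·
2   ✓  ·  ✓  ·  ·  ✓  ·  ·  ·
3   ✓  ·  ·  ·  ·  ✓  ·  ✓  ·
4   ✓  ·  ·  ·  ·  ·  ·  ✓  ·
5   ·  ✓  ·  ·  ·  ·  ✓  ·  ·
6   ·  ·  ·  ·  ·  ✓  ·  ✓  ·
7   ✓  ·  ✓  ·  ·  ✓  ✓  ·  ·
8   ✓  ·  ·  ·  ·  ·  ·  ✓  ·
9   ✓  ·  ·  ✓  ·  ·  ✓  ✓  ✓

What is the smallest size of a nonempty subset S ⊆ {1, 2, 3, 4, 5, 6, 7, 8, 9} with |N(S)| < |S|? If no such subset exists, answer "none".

4

Take S = {3, 4, 6, 8}. Its neighbourhood is {A, F, H}, so |N(S)| = 3 < |S| = 4.
Every subset of size less than 4 has at least as many neighbours as members, so 4 is the minimum.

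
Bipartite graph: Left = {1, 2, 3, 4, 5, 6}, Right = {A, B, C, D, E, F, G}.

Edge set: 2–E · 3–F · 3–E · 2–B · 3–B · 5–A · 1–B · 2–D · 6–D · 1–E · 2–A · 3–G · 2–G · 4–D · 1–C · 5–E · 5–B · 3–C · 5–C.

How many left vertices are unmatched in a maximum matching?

1

For example, pair 1→E, 2→A, 3→G, 4→D, 5→B.
The set {4, 6} has only 1 neighbour ({D}), so by Hall's theorem at most 5 of the 6 left vertices can be matched.
That matches 5 of the 6, leaving 1 unmatched; no matching can do better.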